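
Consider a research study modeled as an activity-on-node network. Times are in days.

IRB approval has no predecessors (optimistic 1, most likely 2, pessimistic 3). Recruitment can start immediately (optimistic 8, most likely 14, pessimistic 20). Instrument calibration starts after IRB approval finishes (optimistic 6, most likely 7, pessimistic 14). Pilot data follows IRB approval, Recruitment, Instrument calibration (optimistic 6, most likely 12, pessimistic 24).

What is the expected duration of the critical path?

te_IRB approval = (1 + 4·2 + 3)/6 = 12/6 = 2
te_Recruitment = (8 + 4·14 + 20)/6 = 84/6 = 14
te_Instrument calibration = (6 + 4·7 + 14)/6 = 48/6 = 8
te_Pilot data = (6 + 4·12 + 24)/6 = 78/6 = 13

Forward pass:
ES_IRB approval = 0; EF_IRB approval = 2
ES_Recruitment = 0; EF_Recruitment = 14
ES_Instrument calibration = 2; EF_Instrument calibration = 2+8 = 10
ES_Pilot data = max(EF_IRB approval=2, EF_Recruitment=14, EF_Instrument calibration=10) = 14; EF_Pilot data = 14+13 = 27
Expected project duration μ = 27 days. Critical path: Recruitment → Pilot data.

27 days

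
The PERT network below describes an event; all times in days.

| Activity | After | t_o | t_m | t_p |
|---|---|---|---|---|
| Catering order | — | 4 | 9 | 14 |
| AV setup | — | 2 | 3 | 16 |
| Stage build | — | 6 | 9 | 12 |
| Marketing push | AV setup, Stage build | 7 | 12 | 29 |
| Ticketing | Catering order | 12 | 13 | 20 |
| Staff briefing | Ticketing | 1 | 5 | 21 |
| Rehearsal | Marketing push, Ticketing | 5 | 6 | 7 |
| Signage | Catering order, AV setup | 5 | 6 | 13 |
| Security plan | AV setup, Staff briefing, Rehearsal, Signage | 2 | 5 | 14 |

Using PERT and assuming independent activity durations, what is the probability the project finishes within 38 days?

0.674

te_Catering order = (4 + 4·9 + 14)/6 = 54/6 = 9; σ²_Catering order = ((14−4)/6)² = 2.778
te_AV setup = (2 + 4·3 + 16)/6 = 30/6 = 5; σ²_AV setup = ((16−2)/6)² = 5.444
te_Stage build = (6 + 4·9 + 12)/6 = 54/6 = 9; σ²_Stage build = ((12−6)/6)² = 1.000
te_Marketing push = (7 + 4·12 + 29)/6 = 84/6 = 14; σ²_Marketing push = ((29−7)/6)² = 13.444
te_Ticketing = (12 + 4·13 + 20)/6 = 84/6 = 14; σ²_Ticketing = ((20−12)/6)² = 1.778
te_Staff briefing = (1 + 4·5 + 21)/6 = 42/6 = 7; σ²_Staff briefing = ((21−1)/6)² = 11.111
te_Rehearsal = (5 + 4·6 + 7)/6 = 36/6 = 6; σ²_Rehearsal = ((7−5)/6)² = 0.111
te_Signage = (5 + 4·6 + 13)/6 = 42/6 = 7; σ²_Signage = ((13−5)/6)² = 1.778
te_Security plan = (2 + 4·5 + 14)/6 = 36/6 = 6; σ²_Security plan = ((14−2)/6)² = 4.000

Forward pass:
ES_Catering order = 0; EF_Catering order = 9
ES_AV setup = 0; EF_AV setup = 5
ES_Stage build = 0; EF_Stage build = 9
ES_Marketing push = max(EF_AV setup=5, EF_Stage build=9) = 9; EF_Marketing push = 9+14 = 23
ES_Ticketing = 9; EF_Ticketing = 9+14 = 23
ES_Staff briefing = 23; EF_Staff briefing = 23+7 = 30
ES_Rehearsal = max(EF_Marketing push=23, EF_Ticketing=23) = 23; EF_Rehearsal = 23+6 = 29
ES_Signage = max(EF_Catering order=9, EF_AV setup=5) = 9; EF_Signage = 9+7 = 16
ES_Security plan = max(EF_AV setup=5, EF_Staff briefing=30, EF_Rehearsal=29, EF_Signage=16) = 30; EF_Security plan = 30+6 = 36
Expected project duration μ = 36 days. Critical path: Catering order → Ticketing → Staff briefing → Security plan.

Variance along critical path = 2.778 + 1.778 + 11.111 + 4.000 = 19.667; σ = √19.667 = 4.435 days.
Z = (38 − 36) / 4.435 = 0.451
P(T ≤ 38) = Φ(0.451) ≈ 0.674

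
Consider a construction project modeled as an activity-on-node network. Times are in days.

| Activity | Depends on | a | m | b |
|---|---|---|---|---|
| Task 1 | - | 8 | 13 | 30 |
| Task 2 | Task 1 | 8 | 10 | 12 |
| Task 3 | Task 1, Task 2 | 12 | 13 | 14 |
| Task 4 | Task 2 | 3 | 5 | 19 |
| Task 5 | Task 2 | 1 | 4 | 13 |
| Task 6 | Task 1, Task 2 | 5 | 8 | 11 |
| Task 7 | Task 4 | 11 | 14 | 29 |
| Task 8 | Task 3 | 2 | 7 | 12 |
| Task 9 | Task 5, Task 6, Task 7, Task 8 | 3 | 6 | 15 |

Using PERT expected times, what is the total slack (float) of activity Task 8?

3 days

te_Task 1 = (8 + 4·13 + 30)/6 = 90/6 = 15
te_Task 2 = (8 + 4·10 + 12)/6 = 60/6 = 10
te_Task 3 = (12 + 4·13 + 14)/6 = 78/6 = 13
te_Task 4 = (3 + 4·5 + 19)/6 = 42/6 = 7
te_Task 5 = (1 + 4·4 + 13)/6 = 30/6 = 5
te_Task 6 = (5 + 4·8 + 11)/6 = 48/6 = 8
te_Task 7 = (11 + 4·14 + 29)/6 = 96/6 = 16
te_Task 8 = (2 + 4·7 + 12)/6 = 42/6 = 7
te_Task 9 = (3 + 4·6 + 15)/6 = 42/6 = 7

Forward pass:
ES_Task 1 = 0; EF_Task 1 = 15
ES_Task 2 = 15; EF_Task 2 = 15+10 = 25
ES_Task 3 = max(EF_Task 1=15, EF_Task 2=25) = 25; EF_Task 3 = 25+13 = 38
ES_Task 4 = 25; EF_Task 4 = 25+7 = 32
ES_Task 5 = 25; EF_Task 5 = 25+5 = 30
ES_Task 6 = max(EF_Task 1=15, EF_Task 2=25) = 25; EF_Task 6 = 25+8 = 33
ES_Task 7 = 32; EF_Task 7 = 32+16 = 48
ES_Task 8 = 38; EF_Task 8 = 38+7 = 45
ES_Task 9 = max(EF_Task 5=30, EF_Task 6=33, EF_Task 7=48, EF_Task 8=45) = 48; EF_Task 9 = 48+7 = 55
Expected project duration μ = 55 days. Critical path: Task 1 → Task 2 → Task 4 → Task 7 → Task 9.

Backward pass:
LF_Task 9 = 55; LS_Task 9 = 55−7 = 48
LF_Task 8 = LS_Task 9 = 48; LS_Task 8 = 48−7 = 41
LF_Task 7 = LS_Task 9 = 48; LS_Task 7 = 48−16 = 32
LF_Task 6 = LS_Task 9 = 48; LS_Task 6 = 48−8 = 40
LF_Task 5 = LS_Task 9 = 48; LS_Task 5 = 48−5 = 43
LF_Task 4 = LS_Task 7 = 32; LS_Task 4 = 32−7 = 25
LF_Task 3 = LS_Task 8 = 41; LS_Task 3 = 41−13 = 28
LF_Task 2 = min(LS_Task 3=28, LS_Task 4=25, LS_Task 5=43, LS_Task 6=40) = 25; LS_Task 2 = 25−10 = 15
LF_Task 1 = min(LS_Task 2=15, LS_Task 3=28, LS_Task 6=40) = 15; LS_Task 1 = 15−15 = 0
Slack_Task 8 = LS_Task 8 − ES_Task 8 = 41 − 38 = 3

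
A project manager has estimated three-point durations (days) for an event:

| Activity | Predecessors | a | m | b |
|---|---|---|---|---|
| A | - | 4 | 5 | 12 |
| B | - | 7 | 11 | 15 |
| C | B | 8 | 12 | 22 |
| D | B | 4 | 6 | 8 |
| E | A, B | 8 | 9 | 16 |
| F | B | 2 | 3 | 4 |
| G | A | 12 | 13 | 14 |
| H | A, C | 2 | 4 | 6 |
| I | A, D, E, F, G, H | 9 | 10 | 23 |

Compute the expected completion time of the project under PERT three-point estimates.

te_A = (4 + 4·5 + 12)/6 = 36/6 = 6
te_B = (7 + 4·11 + 15)/6 = 66/6 = 11
te_C = (8 + 4·12 + 22)/6 = 78/6 = 13
te_D = (4 + 4·6 + 8)/6 = 36/6 = 6
te_E = (8 + 4·9 + 16)/6 = 60/6 = 10
te_F = (2 + 4·3 + 4)/6 = 18/6 = 3
te_G = (12 + 4·13 + 14)/6 = 78/6 = 13
te_H = (2 + 4·4 + 6)/6 = 24/6 = 4
te_I = (9 + 4·10 + 23)/6 = 72/6 = 12

Forward pass:
ES_A = 0; EF_A = 6
ES_B = 0; EF_B = 11
ES_C = 11; EF_C = 11+13 = 24
ES_D = 11; EF_D = 11+6 = 17
ES_E = max(EF_A=6, EF_B=11) = 11; EF_E = 11+10 = 21
ES_F = 11; EF_F = 11+3 = 14
ES_G = 6; EF_G = 6+13 = 19
ES_H = max(EF_A=6, EF_C=24) = 24; EF_H = 24+4 = 28
ES_I = max(EF_A=6, EF_D=17, EF_E=21, EF_F=14, EF_G=19, EF_H=28) = 28; EF_I = 28+12 = 40
Expected project duration μ = 40 days. Critical path: B → C → H → I.

40 days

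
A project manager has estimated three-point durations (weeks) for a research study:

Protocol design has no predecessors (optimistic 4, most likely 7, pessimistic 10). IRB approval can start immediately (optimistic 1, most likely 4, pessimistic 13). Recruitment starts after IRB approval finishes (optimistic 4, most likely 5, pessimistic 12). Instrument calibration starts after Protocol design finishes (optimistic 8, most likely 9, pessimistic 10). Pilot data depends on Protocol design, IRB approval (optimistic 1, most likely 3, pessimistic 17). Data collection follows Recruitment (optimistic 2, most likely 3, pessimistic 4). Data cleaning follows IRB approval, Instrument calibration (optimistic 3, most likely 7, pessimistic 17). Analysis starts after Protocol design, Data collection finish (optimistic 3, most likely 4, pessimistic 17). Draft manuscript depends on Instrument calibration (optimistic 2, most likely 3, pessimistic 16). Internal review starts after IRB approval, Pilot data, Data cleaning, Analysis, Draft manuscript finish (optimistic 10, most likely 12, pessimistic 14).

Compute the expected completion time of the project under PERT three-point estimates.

te_Protocol design = (4 + 4·7 + 10)/6 = 42/6 = 7
te_IRB approval = (1 + 4·4 + 13)/6 = 30/6 = 5
te_Recruitment = (4 + 4·5 + 12)/6 = 36/6 = 6
te_Instrument calibration = (8 + 4·9 + 10)/6 = 54/6 = 9
te_Pilot data = (1 + 4·3 + 17)/6 = 30/6 = 5
te_Data collection = (2 + 4·3 + 4)/6 = 18/6 = 3
te_Data cleaning = (3 + 4·7 + 17)/6 = 48/6 = 8
te_Analysis = (3 + 4·4 + 17)/6 = 36/6 = 6
te_Draft manuscript = (2 + 4·3 + 16)/6 = 30/6 = 5
te_Internal review = (10 + 4·12 + 14)/6 = 72/6 = 12

Forward pass:
ES_Protocol design = 0; EF_Protocol design = 7
ES_IRB approval = 0; EF_IRB approval = 5
ES_Recruitment = 5; EF_Recruitment = 5+6 = 11
ES_Instrument calibration = 7; EF_Instrument calibration = 7+9 = 16
ES_Pilot data = max(EF_Protocol design=7, EF_IRB approval=5) = 7; EF_Pilot data = 7+5 = 12
ES_Data collection = 11; EF_Data collection = 11+3 = 14
ES_Data cleaning = max(EF_IRB approval=5, EF_Instrument calibration=16) = 16; EF_Data cleaning = 16+8 = 24
ES_Analysis = max(EF_Protocol design=7, EF_Data collection=14) = 14; EF_Analysis = 14+6 = 20
ES_Draft manuscript = 16; EF_Draft manuscript = 16+5 = 21
ES_Internal review = max(EF_IRB approval=5, EF_Pilot data=12, EF_Data cleaning=24, EF_Analysis=20, EF_Draft manuscript=21) = 24; EF_Internal review = 24+12 = 36
Expected project duration μ = 36 weeks. Critical path: Protocol design → Instrument calibration → Data cleaning → Internal review.

36 weeks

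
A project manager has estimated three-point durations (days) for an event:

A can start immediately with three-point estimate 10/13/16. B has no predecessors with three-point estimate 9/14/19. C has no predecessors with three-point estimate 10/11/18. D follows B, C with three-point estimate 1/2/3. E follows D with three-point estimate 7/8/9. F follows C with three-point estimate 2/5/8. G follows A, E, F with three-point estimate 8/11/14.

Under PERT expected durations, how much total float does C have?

2 days

te_A = (10 + 4·13 + 16)/6 = 78/6 = 13
te_B = (9 + 4·14 + 19)/6 = 84/6 = 14
te_C = (10 + 4·11 + 18)/6 = 72/6 = 12
te_D = (1 + 4·2 + 3)/6 = 12/6 = 2
te_E = (7 + 4·8 + 9)/6 = 48/6 = 8
te_F = (2 + 4·5 + 8)/6 = 30/6 = 5
te_G = (8 + 4·11 + 14)/6 = 66/6 = 11

Forward pass:
ES_A = 0; EF_A = 13
ES_B = 0; EF_B = 14
ES_C = 0; EF_C = 12
ES_D = max(EF_B=14, EF_C=12) = 14; EF_D = 14+2 = 16
ES_E = 16; EF_E = 16+8 = 24
ES_F = 12; EF_F = 12+5 = 17
ES_G = max(EF_A=13, EF_E=24, EF_F=17) = 24; EF_G = 24+11 = 35
Expected project duration μ = 35 days. Critical path: B → D → E → G.

Backward pass:
LF_G = 35; LS_G = 35−11 = 24
LF_F = LS_G = 24; LS_F = 24−5 = 19
LF_E = LS_G = 24; LS_E = 24−8 = 16
LF_D = LS_E = 16; LS_D = 16−2 = 14
LF_C = min(LS_D=14, LS_F=19) = 14; LS_C = 14−12 = 2
LF_B = LS_D = 14; LS_B = 14−14 = 0
LF_A = LS_G = 24; LS_A = 24−13 = 11
Slack_C = LS_C − ES_C = 2 − 0 = 2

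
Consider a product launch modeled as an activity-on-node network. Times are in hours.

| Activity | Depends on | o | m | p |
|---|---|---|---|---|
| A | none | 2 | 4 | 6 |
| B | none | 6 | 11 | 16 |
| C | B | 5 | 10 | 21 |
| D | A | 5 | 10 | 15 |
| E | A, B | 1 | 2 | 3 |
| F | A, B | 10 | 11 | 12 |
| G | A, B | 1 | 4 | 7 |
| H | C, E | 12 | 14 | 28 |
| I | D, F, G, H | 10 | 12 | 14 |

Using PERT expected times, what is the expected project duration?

te_A = (2 + 4·4 + 6)/6 = 24/6 = 4
te_B = (6 + 4·11 + 16)/6 = 66/6 = 11
te_C = (5 + 4·10 + 21)/6 = 66/6 = 11
te_D = (5 + 4·10 + 15)/6 = 60/6 = 10
te_E = (1 + 4·2 + 3)/6 = 12/6 = 2
te_F = (10 + 4·11 + 12)/6 = 66/6 = 11
te_G = (1 + 4·4 + 7)/6 = 24/6 = 4
te_H = (12 + 4·14 + 28)/6 = 96/6 = 16
te_I = (10 + 4·12 + 14)/6 = 72/6 = 12

Forward pass:
ES_A = 0; EF_A = 4
ES_B = 0; EF_B = 11
ES_C = 11; EF_C = 11+11 = 22
ES_D = 4; EF_D = 4+10 = 14
ES_E = max(EF_A=4, EF_B=11) = 11; EF_E = 11+2 = 13
ES_F = max(EF_A=4, EF_B=11) = 11; EF_F = 11+11 = 22
ES_G = max(EF_A=4, EF_B=11) = 11; EF_G = 11+4 = 15
ES_H = max(EF_C=22, EF_E=13) = 22; EF_H = 22+16 = 38
ES_I = max(EF_D=14, EF_F=22, EF_G=15, EF_H=38) = 38; EF_I = 38+12 = 50
Expected project duration μ = 50 hours. Critical path: B → C → H → I.

50 hours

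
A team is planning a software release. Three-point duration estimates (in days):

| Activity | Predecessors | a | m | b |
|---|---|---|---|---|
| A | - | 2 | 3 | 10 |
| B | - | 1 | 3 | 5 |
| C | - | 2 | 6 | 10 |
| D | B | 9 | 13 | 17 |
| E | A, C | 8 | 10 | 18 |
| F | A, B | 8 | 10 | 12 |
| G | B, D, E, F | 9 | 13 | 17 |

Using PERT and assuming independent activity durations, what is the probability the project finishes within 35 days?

0.977

te_A = (2 + 4·3 + 10)/6 = 24/6 = 4; σ²_A = ((10−2)/6)² = 1.778
te_B = (1 + 4·3 + 5)/6 = 18/6 = 3; σ²_B = ((5−1)/6)² = 0.444
te_C = (2 + 4·6 + 10)/6 = 36/6 = 6; σ²_C = ((10−2)/6)² = 1.778
te_D = (9 + 4·13 + 17)/6 = 78/6 = 13; σ²_D = ((17−9)/6)² = 1.778
te_E = (8 + 4·10 + 18)/6 = 66/6 = 11; σ²_E = ((18−8)/6)² = 2.778
te_F = (8 + 4·10 + 12)/6 = 60/6 = 10; σ²_F = ((12−8)/6)² = 0.444
te_G = (9 + 4·13 + 17)/6 = 78/6 = 13; σ²_G = ((17−9)/6)² = 1.778

Forward pass:
ES_A = 0; EF_A = 4
ES_B = 0; EF_B = 3
ES_C = 0; EF_C = 6
ES_D = 3; EF_D = 3+13 = 16
ES_E = max(EF_A=4, EF_C=6) = 6; EF_E = 6+11 = 17
ES_F = max(EF_A=4, EF_B=3) = 4; EF_F = 4+10 = 14
ES_G = max(EF_B=3, EF_D=16, EF_E=17, EF_F=14) = 17; EF_G = 17+13 = 30
Expected project duration μ = 30 days. Critical path: C → E → G.

Variance along critical path = 1.778 + 2.778 + 1.778 = 6.333; σ = √6.333 = 2.517 days.
Z = (35 − 30) / 2.517 = 1.987
P(T ≤ 35) = Φ(1.987) ≈ 0.977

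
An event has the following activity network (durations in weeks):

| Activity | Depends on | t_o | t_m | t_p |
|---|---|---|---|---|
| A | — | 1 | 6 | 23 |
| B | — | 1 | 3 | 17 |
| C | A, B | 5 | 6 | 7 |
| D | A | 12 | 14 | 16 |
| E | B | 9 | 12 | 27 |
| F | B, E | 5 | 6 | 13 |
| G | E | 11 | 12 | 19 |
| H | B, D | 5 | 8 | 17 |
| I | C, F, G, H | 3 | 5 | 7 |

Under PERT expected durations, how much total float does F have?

te_A = (1 + 4·6 + 23)/6 = 48/6 = 8
te_B = (1 + 4·3 + 17)/6 = 30/6 = 5
te_C = (5 + 4·6 + 7)/6 = 36/6 = 6
te_D = (12 + 4·14 + 16)/6 = 84/6 = 14
te_E = (9 + 4·12 + 27)/6 = 84/6 = 14
te_F = (5 + 4·6 + 13)/6 = 42/6 = 7
te_G = (11 + 4·12 + 19)/6 = 78/6 = 13
te_H = (5 + 4·8 + 17)/6 = 54/6 = 9
te_I = (3 + 4·5 + 7)/6 = 30/6 = 5

Forward pass:
ES_A = 0; EF_A = 8
ES_B = 0; EF_B = 5
ES_C = max(EF_A=8, EF_B=5) = 8; EF_C = 8+6 = 14
ES_D = 8; EF_D = 8+14 = 22
ES_E = 5; EF_E = 5+14 = 19
ES_F = max(EF_B=5, EF_E=19) = 19; EF_F = 19+7 = 26
ES_G = 19; EF_G = 19+13 = 32
ES_H = max(EF_B=5, EF_D=22) = 22; EF_H = 22+9 = 31
ES_I = max(EF_C=14, EF_F=26, EF_G=32, EF_H=31) = 32; EF_I = 32+5 = 37
Expected project duration μ = 37 weeks. Critical path: B → E → G → I.

Backward pass:
LF_I = 37; LS_I = 37−5 = 32
LF_H = LS_I = 32; LS_H = 32−9 = 23
LF_G = LS_I = 32; LS_G = 32−13 = 19
LF_F = LS_I = 32; LS_F = 32−7 = 25
LF_E = min(LS_F=25, LS_G=19) = 19; LS_E = 19−14 = 5
LF_D = LS_H = 23; LS_D = 23−14 = 9
LF_C = LS_I = 32; LS_C = 32−6 = 26
LF_B = min(LS_C=26, LS_E=5, LS_F=25, LS_H=23) = 5; LS_B = 5−5 = 0
LF_A = min(LS_C=26, LS_D=9) = 9; LS_A = 9−8 = 1
Slack_F = LS_F − ES_F = 25 − 19 = 6

6 weeks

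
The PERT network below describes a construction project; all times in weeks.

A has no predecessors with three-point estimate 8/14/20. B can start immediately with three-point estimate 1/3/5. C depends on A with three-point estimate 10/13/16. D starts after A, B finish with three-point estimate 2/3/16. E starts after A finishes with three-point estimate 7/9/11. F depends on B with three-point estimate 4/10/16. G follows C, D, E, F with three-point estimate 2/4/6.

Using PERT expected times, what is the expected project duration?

31 weeks

te_A = (8 + 4·14 + 20)/6 = 84/6 = 14
te_B = (1 + 4·3 + 5)/6 = 18/6 = 3
te_C = (10 + 4·13 + 16)/6 = 78/6 = 13
te_D = (2 + 4·3 + 16)/6 = 30/6 = 5
te_E = (7 + 4·9 + 11)/6 = 54/6 = 9
te_F = (4 + 4·10 + 16)/6 = 60/6 = 10
te_G = (2 + 4·4 + 6)/6 = 24/6 = 4

Forward pass:
ES_A = 0; EF_A = 14
ES_B = 0; EF_B = 3
ES_C = 14; EF_C = 14+13 = 27
ES_D = max(EF_A=14, EF_B=3) = 14; EF_D = 14+5 = 19
ES_E = 14; EF_E = 14+9 = 23
ES_F = 3; EF_F = 3+10 = 13
ES_G = max(EF_C=27, EF_D=19, EF_E=23, EF_F=13) = 27; EF_G = 27+4 = 31
Expected project duration μ = 31 weeks. Critical path: A → C → G.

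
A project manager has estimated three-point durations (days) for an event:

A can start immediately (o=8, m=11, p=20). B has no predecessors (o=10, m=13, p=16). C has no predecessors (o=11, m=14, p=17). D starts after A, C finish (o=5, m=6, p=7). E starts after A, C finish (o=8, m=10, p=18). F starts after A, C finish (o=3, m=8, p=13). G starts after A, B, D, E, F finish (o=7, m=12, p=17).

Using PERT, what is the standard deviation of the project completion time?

2.56 days

te_A = (8 + 4·11 + 20)/6 = 72/6 = 12; σ²_A = ((20−8)/6)² = 4.000
te_B = (10 + 4·13 + 16)/6 = 78/6 = 13; σ²_B = ((16−10)/6)² = 1.000
te_C = (11 + 4·14 + 17)/6 = 84/6 = 14; σ²_C = ((17−11)/6)² = 1.000
te_D = (5 + 4·6 + 7)/6 = 36/6 = 6; σ²_D = ((7−5)/6)² = 0.111
te_E = (8 + 4·10 + 18)/6 = 66/6 = 11; σ²_E = ((18−8)/6)² = 2.778
te_F = (3 + 4·8 + 13)/6 = 48/6 = 8; σ²_F = ((13−3)/6)² = 2.778
te_G = (7 + 4·12 + 17)/6 = 72/6 = 12; σ²_G = ((17−7)/6)² = 2.778

Forward pass:
ES_A = 0; EF_A = 12
ES_B = 0; EF_B = 13
ES_C = 0; EF_C = 14
ES_D = max(EF_A=12, EF_C=14) = 14; EF_D = 14+6 = 20
ES_E = max(EF_A=12, EF_C=14) = 14; EF_E = 14+11 = 25
ES_F = max(EF_A=12, EF_C=14) = 14; EF_F = 14+8 = 22
ES_G = max(EF_A=12, EF_B=13, EF_D=20, EF_E=25, EF_F=22) = 25; EF_G = 25+12 = 37
Expected project duration μ = 37 days. Critical path: C → E → G.

Variance along critical path = 1.000 + 2.778 + 2.778 = 6.556
σ = √6.556 = 2.560 days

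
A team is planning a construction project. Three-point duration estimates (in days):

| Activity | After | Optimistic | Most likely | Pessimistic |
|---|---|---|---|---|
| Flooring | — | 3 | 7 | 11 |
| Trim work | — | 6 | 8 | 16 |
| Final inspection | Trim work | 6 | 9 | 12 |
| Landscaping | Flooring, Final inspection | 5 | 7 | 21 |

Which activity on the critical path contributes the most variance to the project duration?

Landscaping

te_Flooring = (3 + 4·7 + 11)/6 = 42/6 = 7; σ²_Flooring = ((11−3)/6)² = 1.778
te_Trim work = (6 + 4·8 + 16)/6 = 54/6 = 9; σ²_Trim work = ((16−6)/6)² = 2.778
te_Final inspection = (6 + 4·9 + 12)/6 = 54/6 = 9; σ²_Final inspection = ((12−6)/6)² = 1.000
te_Landscaping = (5 + 4·7 + 21)/6 = 54/6 = 9; σ²_Landscaping = ((21−5)/6)² = 7.111

Forward pass:
ES_Flooring = 0; EF_Flooring = 7
ES_Trim work = 0; EF_Trim work = 9
ES_Final inspection = 9; EF_Final inspection = 9+9 = 18
ES_Landscaping = max(EF_Flooring=7, EF_Final inspection=18) = 18; EF_Landscaping = 18+9 = 27
Expected project duration μ = 27 days. Critical path: Trim work → Final inspection → Landscaping.

Variances on critical path: σ²_Trim work=2.778, σ²_Final inspection=1.000, σ²_Landscaping=7.111.
Largest is σ²_Landscaping = 7.111.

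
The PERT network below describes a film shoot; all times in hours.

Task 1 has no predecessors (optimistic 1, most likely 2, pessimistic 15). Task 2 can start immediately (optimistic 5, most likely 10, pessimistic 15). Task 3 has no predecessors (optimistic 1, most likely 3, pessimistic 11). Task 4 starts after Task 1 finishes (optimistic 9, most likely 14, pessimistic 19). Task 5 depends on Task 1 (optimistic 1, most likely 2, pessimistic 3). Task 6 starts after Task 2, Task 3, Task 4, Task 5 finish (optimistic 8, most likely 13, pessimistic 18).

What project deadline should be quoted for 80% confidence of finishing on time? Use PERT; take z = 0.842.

te_Task 1 = (1 + 4·2 + 15)/6 = 24/6 = 4; σ²_Task 1 = ((15−1)/6)² = 5.444
te_Task 2 = (5 + 4·10 + 15)/6 = 60/6 = 10; σ²_Task 2 = ((15−5)/6)² = 2.778
te_Task 3 = (1 + 4·3 + 11)/6 = 24/6 = 4; σ²_Task 3 = ((11−1)/6)² = 2.778
te_Task 4 = (9 + 4·14 + 19)/6 = 84/6 = 14; σ²_Task 4 = ((19−9)/6)² = 2.778
te_Task 5 = (1 + 4·2 + 3)/6 = 12/6 = 2; σ²_Task 5 = ((3−1)/6)² = 0.111
te_Task 6 = (8 + 4·13 + 18)/6 = 78/6 = 13; σ²_Task 6 = ((18−8)/6)² = 2.778

Forward pass:
ES_Task 1 = 0; EF_Task 1 = 4
ES_Task 2 = 0; EF_Task 2 = 10
ES_Task 3 = 0; EF_Task 3 = 4
ES_Task 4 = 4; EF_Task 4 = 4+14 = 18
ES_Task 5 = 4; EF_Task 5 = 4+2 = 6
ES_Task 6 = max(EF_Task 2=10, EF_Task 3=4, EF_Task 4=18, EF_Task 5=6) = 18; EF_Task 6 = 18+13 = 31
Expected project duration μ = 31 hours. Critical path: Task 1 → Task 4 → Task 6.

Variance along critical path = 5.444 + 2.778 + 2.778 = 11.000; σ = 3.317 hours.
D = μ + z·σ = 31 + 0.842·3.317 = 33.8 hours

33.8 hours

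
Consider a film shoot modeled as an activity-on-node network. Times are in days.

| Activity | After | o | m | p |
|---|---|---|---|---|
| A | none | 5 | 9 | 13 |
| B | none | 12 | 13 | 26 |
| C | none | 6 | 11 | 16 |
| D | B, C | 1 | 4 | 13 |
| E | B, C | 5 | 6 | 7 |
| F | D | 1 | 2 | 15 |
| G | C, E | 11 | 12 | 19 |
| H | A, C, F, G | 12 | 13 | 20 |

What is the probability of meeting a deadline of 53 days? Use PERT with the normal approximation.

0.951

te_A = (5 + 4·9 + 13)/6 = 54/6 = 9; σ²_A = ((13−5)/6)² = 1.778
te_B = (12 + 4·13 + 26)/6 = 90/6 = 15; σ²_B = ((26−12)/6)² = 5.444
te_C = (6 + 4·11 + 16)/6 = 66/6 = 11; σ²_C = ((16−6)/6)² = 2.778
te_D = (1 + 4·4 + 13)/6 = 30/6 = 5; σ²_D = ((13−1)/6)² = 4.000
te_E = (5 + 4·6 + 7)/6 = 36/6 = 6; σ²_E = ((7−5)/6)² = 0.111
te_F = (1 + 4·2 + 15)/6 = 24/6 = 4; σ²_F = ((15−1)/6)² = 5.444
te_G = (11 + 4·12 + 19)/6 = 78/6 = 13; σ²_G = ((19−11)/6)² = 1.778
te_H = (12 + 4·13 + 20)/6 = 84/6 = 14; σ²_H = ((20−12)/6)² = 1.778

Forward pass:
ES_A = 0; EF_A = 9
ES_B = 0; EF_B = 15
ES_C = 0; EF_C = 11
ES_D = max(EF_B=15, EF_C=11) = 15; EF_D = 15+5 = 20
ES_E = max(EF_B=15, EF_C=11) = 15; EF_E = 15+6 = 21
ES_F = 20; EF_F = 20+4 = 24
ES_G = max(EF_C=11, EF_E=21) = 21; EF_G = 21+13 = 34
ES_H = max(EF_A=9, EF_C=11, EF_F=24, EF_G=34) = 34; EF_H = 34+14 = 48
Expected project duration μ = 48 days. Critical path: B → E → G → H.

Variance along critical path = 5.444 + 0.111 + 1.778 + 1.778 = 9.111; σ = √9.111 = 3.018 days.
Z = (53 − 48) / 3.018 = 1.656
P(T ≤ 53) = Φ(1.656) ≈ 0.951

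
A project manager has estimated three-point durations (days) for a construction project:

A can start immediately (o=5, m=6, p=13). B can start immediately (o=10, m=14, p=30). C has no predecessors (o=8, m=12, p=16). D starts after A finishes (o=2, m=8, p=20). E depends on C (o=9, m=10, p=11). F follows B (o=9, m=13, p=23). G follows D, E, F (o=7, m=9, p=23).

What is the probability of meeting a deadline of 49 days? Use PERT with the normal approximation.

te_A = (5 + 4·6 + 13)/6 = 42/6 = 7; σ²_A = ((13−5)/6)² = 1.778
te_B = (10 + 4·14 + 30)/6 = 96/6 = 16; σ²_B = ((30−10)/6)² = 11.111
te_C = (8 + 4·12 + 16)/6 = 72/6 = 12; σ²_C = ((16−8)/6)² = 1.778
te_D = (2 + 4·8 + 20)/6 = 54/6 = 9; σ²_D = ((20−2)/6)² = 9.000
te_E = (9 + 4·10 + 11)/6 = 60/6 = 10; σ²_E = ((11−9)/6)² = 0.111
te_F = (9 + 4·13 + 23)/6 = 84/6 = 14; σ²_F = ((23−9)/6)² = 5.444
te_G = (7 + 4·9 + 23)/6 = 66/6 = 11; σ²_G = ((23−7)/6)² = 7.111

Forward pass:
ES_A = 0; EF_A = 7
ES_B = 0; EF_B = 16
ES_C = 0; EF_C = 12
ES_D = 7; EF_D = 7+9 = 16
ES_E = 12; EF_E = 12+10 = 22
ES_F = 16; EF_F = 16+14 = 30
ES_G = max(EF_D=16, EF_E=22, EF_F=30) = 30; EF_G = 30+11 = 41
Expected project duration μ = 41 days. Critical path: B → F → G.

Variance along critical path = 11.111 + 5.444 + 7.111 = 23.667; σ = √23.667 = 4.865 days.
Z = (49 − 41) / 4.865 = 1.644
P(T ≤ 49) = Φ(1.644) ≈ 0.950

0.950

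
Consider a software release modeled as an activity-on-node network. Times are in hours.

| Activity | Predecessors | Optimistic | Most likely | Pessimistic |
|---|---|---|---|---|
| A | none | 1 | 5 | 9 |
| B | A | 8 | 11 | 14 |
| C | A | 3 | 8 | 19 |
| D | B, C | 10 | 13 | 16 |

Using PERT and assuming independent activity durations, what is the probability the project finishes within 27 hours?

0.152

te_A = (1 + 4·5 + 9)/6 = 30/6 = 5; σ²_A = ((9−1)/6)² = 1.778
te_B = (8 + 4·11 + 14)/6 = 66/6 = 11; σ²_B = ((14−8)/6)² = 1.000
te_C = (3 + 4·8 + 19)/6 = 54/6 = 9; σ²_C = ((19−3)/6)² = 7.111
te_D = (10 + 4·13 + 16)/6 = 78/6 = 13; σ²_D = ((16−10)/6)² = 1.000

Forward pass:
ES_A = 0; EF_A = 5
ES_B = 5; EF_B = 5+11 = 16
ES_C = 5; EF_C = 5+9 = 14
ES_D = max(EF_B=16, EF_C=14) = 16; EF_D = 16+13 = 29
Expected project duration μ = 29 hours. Critical path: A → B → D.

Variance along critical path = 1.778 + 1.000 + 1.000 = 3.778; σ = √3.778 = 1.944 hours.
Z = (27 − 29) / 1.944 = -1.029
P(T ≤ 27) = Φ(-1.029) ≈ 0.152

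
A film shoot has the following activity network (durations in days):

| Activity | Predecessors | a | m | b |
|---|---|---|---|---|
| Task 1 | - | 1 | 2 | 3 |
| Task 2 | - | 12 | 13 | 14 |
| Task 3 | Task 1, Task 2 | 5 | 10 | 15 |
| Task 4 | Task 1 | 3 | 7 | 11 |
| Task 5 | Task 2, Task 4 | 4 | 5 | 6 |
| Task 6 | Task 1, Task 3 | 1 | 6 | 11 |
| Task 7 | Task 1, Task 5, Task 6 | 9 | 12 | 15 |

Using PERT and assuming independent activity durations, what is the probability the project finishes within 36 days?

0.026

te_Task 1 = (1 + 4·2 + 3)/6 = 12/6 = 2; σ²_Task 1 = ((3−1)/6)² = 0.111
te_Task 2 = (12 + 4·13 + 14)/6 = 78/6 = 13; σ²_Task 2 = ((14−12)/6)² = 0.111
te_Task 3 = (5 + 4·10 + 15)/6 = 60/6 = 10; σ²_Task 3 = ((15−5)/6)² = 2.778
te_Task 4 = (3 + 4·7 + 11)/6 = 42/6 = 7; σ²_Task 4 = ((11−3)/6)² = 1.778
te_Task 5 = (4 + 4·5 + 6)/6 = 30/6 = 5; σ²_Task 5 = ((6−4)/6)² = 0.111
te_Task 6 = (1 + 4·6 + 11)/6 = 36/6 = 6; σ²_Task 6 = ((11−1)/6)² = 2.778
te_Task 7 = (9 + 4·12 + 15)/6 = 72/6 = 12; σ²_Task 7 = ((15−9)/6)² = 1.000

Forward pass:
ES_Task 1 = 0; EF_Task 1 = 2
ES_Task 2 = 0; EF_Task 2 = 13
ES_Task 3 = max(EF_Task 1=2, EF_Task 2=13) = 13; EF_Task 3 = 13+10 = 23
ES_Task 4 = 2; EF_Task 4 = 2+7 = 9
ES_Task 5 = max(EF_Task 2=13, EF_Task 4=9) = 13; EF_Task 5 = 13+5 = 18
ES_Task 6 = max(EF_Task 1=2, EF_Task 3=23) = 23; EF_Task 6 = 23+6 = 29
ES_Task 7 = max(EF_Task 1=2, EF_Task 5=18, EF_Task 6=29) = 29; EF_Task 7 = 29+12 = 41
Expected project duration μ = 41 days. Critical path: Task 2 → Task 3 → Task 6 → Task 7.

Variance along critical path = 0.111 + 2.778 + 2.778 + 1.000 = 6.667; σ = √6.667 = 2.582 days.
Z = (36 − 41) / 2.582 = -1.936
P(T ≤ 36) = Φ(-1.936) ≈ 0.026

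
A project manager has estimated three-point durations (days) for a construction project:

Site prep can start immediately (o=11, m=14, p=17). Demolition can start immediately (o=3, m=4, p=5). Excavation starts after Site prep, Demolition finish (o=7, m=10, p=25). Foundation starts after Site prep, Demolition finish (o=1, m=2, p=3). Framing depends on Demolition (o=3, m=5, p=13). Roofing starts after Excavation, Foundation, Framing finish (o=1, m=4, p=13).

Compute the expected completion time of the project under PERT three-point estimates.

te_Site prep = (11 + 4·14 + 17)/6 = 84/6 = 14
te_Demolition = (3 + 4·4 + 5)/6 = 24/6 = 4
te_Excavation = (7 + 4·10 + 25)/6 = 72/6 = 12
te_Foundation = (1 + 4·2 + 3)/6 = 12/6 = 2
te_Framing = (3 + 4·5 + 13)/6 = 36/6 = 6
te_Roofing = (1 + 4·4 + 13)/6 = 30/6 = 5

Forward pass:
ES_Site prep = 0; EF_Site prep = 14
ES_Demolition = 0; EF_Demolition = 4
ES_Excavation = max(EF_Site prep=14, EF_Demolition=4) = 14; EF_Excavation = 14+12 = 26
ES_Foundation = max(EF_Site prep=14, EF_Demolition=4) = 14; EF_Foundation = 14+2 = 16
ES_Framing = 4; EF_Framing = 4+6 = 10
ES_Roofing = max(EF_Excavation=26, EF_Foundation=16, EF_Framing=10) = 26; EF_Roofing = 26+5 = 31
Expected project duration μ = 31 days. Critical path: Site prep → Excavation → Roofing.

31 days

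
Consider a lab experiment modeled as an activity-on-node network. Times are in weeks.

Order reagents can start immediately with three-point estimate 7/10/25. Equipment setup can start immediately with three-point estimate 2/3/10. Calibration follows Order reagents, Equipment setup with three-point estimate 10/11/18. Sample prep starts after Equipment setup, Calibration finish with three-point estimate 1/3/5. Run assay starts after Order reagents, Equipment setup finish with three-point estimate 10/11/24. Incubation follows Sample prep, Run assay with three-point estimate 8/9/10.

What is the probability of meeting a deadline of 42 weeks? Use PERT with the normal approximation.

0.963

te_Order reagents = (7 + 4·10 + 25)/6 = 72/6 = 12; σ²_Order reagents = ((25−7)/6)² = 9.000
te_Equipment setup = (2 + 4·3 + 10)/6 = 24/6 = 4; σ²_Equipment setup = ((10−2)/6)² = 1.778
te_Calibration = (10 + 4·11 + 18)/6 = 72/6 = 12; σ²_Calibration = ((18−10)/6)² = 1.778
te_Sample prep = (1 + 4·3 + 5)/6 = 18/6 = 3; σ²_Sample prep = ((5−1)/6)² = 0.444
te_Run assay = (10 + 4·11 + 24)/6 = 78/6 = 13; σ²_Run assay = ((24−10)/6)² = 5.444
te_Incubation = (8 + 4·9 + 10)/6 = 54/6 = 9; σ²_Incubation = ((10−8)/6)² = 0.111

Forward pass:
ES_Order reagents = 0; EF_Order reagents = 12
ES_Equipment setup = 0; EF_Equipment setup = 4
ES_Calibration = max(EF_Order reagents=12, EF_Equipment setup=4) = 12; EF_Calibration = 12+12 = 24
ES_Sample prep = max(EF_Equipment setup=4, EF_Calibration=24) = 24; EF_Sample prep = 24+3 = 27
ES_Run assay = max(EF_Order reagents=12, EF_Equipment setup=4) = 12; EF_Run assay = 12+13 = 25
ES_Incubation = max(EF_Sample prep=27, EF_Run assay=25) = 27; EF_Incubation = 27+9 = 36
Expected project duration μ = 36 weeks. Critical path: Order reagents → Calibration → Sample prep → Incubation.

Variance along critical path = 9.000 + 1.778 + 0.444 + 0.111 = 11.333; σ = √11.333 = 3.367 weeks.
Z = (42 − 36) / 3.367 = 1.782
P(T ≤ 42) = Φ(1.782) ≈ 0.963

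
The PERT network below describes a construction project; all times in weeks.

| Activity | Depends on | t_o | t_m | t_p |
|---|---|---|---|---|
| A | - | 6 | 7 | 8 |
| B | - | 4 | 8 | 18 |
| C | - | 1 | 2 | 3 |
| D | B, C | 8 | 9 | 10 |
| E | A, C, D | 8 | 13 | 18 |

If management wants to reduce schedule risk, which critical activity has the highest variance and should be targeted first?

te_A = (6 + 4·7 + 8)/6 = 42/6 = 7; σ²_A = ((8−6)/6)² = 0.111
te_B = (4 + 4·8 + 18)/6 = 54/6 = 9; σ²_B = ((18−4)/6)² = 5.444
te_C = (1 + 4·2 + 3)/6 = 12/6 = 2; σ²_C = ((3−1)/6)² = 0.111
te_D = (8 + 4·9 + 10)/6 = 54/6 = 9; σ²_D = ((10−8)/6)² = 0.111
te_E = (8 + 4·13 + 18)/6 = 78/6 = 13; σ²_E = ((18−8)/6)² = 2.778

Forward pass:
ES_A = 0; EF_A = 7
ES_B = 0; EF_B = 9
ES_C = 0; EF_C = 2
ES_D = max(EF_B=9, EF_C=2) = 9; EF_D = 9+9 = 18
ES_E = max(EF_A=7, EF_C=2, EF_D=18) = 18; EF_E = 18+13 = 31
Expected project duration μ = 31 weeks. Critical path: B → D → E.

Variances on critical path: σ²_B=5.444, σ²_D=0.111, σ²_E=2.778.
Largest is σ²_B = 5.444.

B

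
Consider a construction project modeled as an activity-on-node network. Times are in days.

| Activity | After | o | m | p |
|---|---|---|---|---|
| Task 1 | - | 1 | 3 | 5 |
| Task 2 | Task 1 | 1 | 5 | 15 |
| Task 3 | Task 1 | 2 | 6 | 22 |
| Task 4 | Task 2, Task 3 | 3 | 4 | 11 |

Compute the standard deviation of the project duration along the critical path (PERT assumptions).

3.65 days

te_Task 1 = (1 + 4·3 + 5)/6 = 18/6 = 3; σ²_Task 1 = ((5−1)/6)² = 0.444
te_Task 2 = (1 + 4·5 + 15)/6 = 36/6 = 6; σ²_Task 2 = ((15−1)/6)² = 5.444
te_Task 3 = (2 + 4·6 + 22)/6 = 48/6 = 8; σ²_Task 3 = ((22−2)/6)² = 11.111
te_Task 4 = (3 + 4·4 + 11)/6 = 30/6 = 5; σ²_Task 4 = ((11−3)/6)² = 1.778

Forward pass:
ES_Task 1 = 0; EF_Task 1 = 3
ES_Task 2 = 3; EF_Task 2 = 3+6 = 9
ES_Task 3 = 3; EF_Task 3 = 3+8 = 11
ES_Task 4 = max(EF_Task 2=9, EF_Task 3=11) = 11; EF_Task 4 = 11+5 = 16
Expected project duration μ = 16 days. Critical path: Task 1 → Task 3 → Task 4.

Variance along critical path = 0.444 + 11.111 + 1.778 = 13.333
σ = √13.333 = 3.651 days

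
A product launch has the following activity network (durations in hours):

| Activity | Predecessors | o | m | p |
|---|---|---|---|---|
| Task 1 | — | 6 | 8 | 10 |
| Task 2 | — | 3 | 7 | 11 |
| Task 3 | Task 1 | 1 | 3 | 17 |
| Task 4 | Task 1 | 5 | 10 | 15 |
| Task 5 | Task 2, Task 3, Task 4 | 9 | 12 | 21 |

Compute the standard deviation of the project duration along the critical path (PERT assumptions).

2.69 hours

te_Task 1 = (6 + 4·8 + 10)/6 = 48/6 = 8; σ²_Task 1 = ((10−6)/6)² = 0.444
te_Task 2 = (3 + 4·7 + 11)/6 = 42/6 = 7; σ²_Task 2 = ((11−3)/6)² = 1.778
te_Task 3 = (1 + 4·3 + 17)/6 = 30/6 = 5; σ²_Task 3 = ((17−1)/6)² = 7.111
te_Task 4 = (5 + 4·10 + 15)/6 = 60/6 = 10; σ²_Task 4 = ((15−5)/6)² = 2.778
te_Task 5 = (9 + 4·12 + 21)/6 = 78/6 = 13; σ²_Task 5 = ((21−9)/6)² = 4.000

Forward pass:
ES_Task 1 = 0; EF_Task 1 = 8
ES_Task 2 = 0; EF_Task 2 = 7
ES_Task 3 = 8; EF_Task 3 = 8+5 = 13
ES_Task 4 = 8; EF_Task 4 = 8+10 = 18
ES_Task 5 = max(EF_Task 2=7, EF_Task 3=13, EF_Task 4=18) = 18; EF_Task 5 = 18+13 = 31
Expected project duration μ = 31 hours. Critical path: Task 1 → Task 4 → Task 5.

Variance along critical path = 0.444 + 2.778 + 4.000 = 7.222
σ = √7.222 = 2.687 hours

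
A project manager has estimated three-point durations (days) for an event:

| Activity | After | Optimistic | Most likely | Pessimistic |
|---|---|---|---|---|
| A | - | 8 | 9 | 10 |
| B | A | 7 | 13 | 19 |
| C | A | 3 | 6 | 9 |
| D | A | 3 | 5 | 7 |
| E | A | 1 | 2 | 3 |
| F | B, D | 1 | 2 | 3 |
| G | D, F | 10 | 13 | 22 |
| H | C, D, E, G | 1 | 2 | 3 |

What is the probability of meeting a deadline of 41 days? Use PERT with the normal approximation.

te_A = (8 + 4·9 + 10)/6 = 54/6 = 9; σ²_A = ((10−8)/6)² = 0.111
te_B = (7 + 4·13 + 19)/6 = 78/6 = 13; σ²_B = ((19−7)/6)² = 4.000
te_C = (3 + 4·6 + 9)/6 = 36/6 = 6; σ²_C = ((9−3)/6)² = 1.000
te_D = (3 + 4·5 + 7)/6 = 30/6 = 5; σ²_D = ((7−3)/6)² = 0.444
te_E = (1 + 4·2 + 3)/6 = 12/6 = 2; σ²_E = ((3−1)/6)² = 0.111
te_F = (1 + 4·2 + 3)/6 = 12/6 = 2; σ²_F = ((3−1)/6)² = 0.111
te_G = (10 + 4·13 + 22)/6 = 84/6 = 14; σ²_G = ((22−10)/6)² = 4.000
te_H = (1 + 4·2 + 3)/6 = 12/6 = 2; σ²_H = ((3−1)/6)² = 0.111

Forward pass:
ES_A = 0; EF_A = 9
ES_B = 9; EF_B = 9+13 = 22
ES_C = 9; EF_C = 9+6 = 15
ES_D = 9; EF_D = 9+5 = 14
ES_E = 9; EF_E = 9+2 = 11
ES_F = max(EF_B=22, EF_D=14) = 22; EF_F = 22+2 = 24
ES_G = max(EF_D=14, EF_F=24) = 24; EF_G = 24+14 = 38
ES_H = max(EF_C=15, EF_D=14, EF_E=11, EF_G=38) = 38; EF_H = 38+2 = 40
Expected project duration μ = 40 days. Critical path: A → B → F → G → H.

Variance along critical path = 0.111 + 4.000 + 0.111 + 4.000 + 0.111 = 8.333; σ = √8.333 = 2.887 days.
Z = (41 − 40) / 2.887 = 0.346
P(T ≤ 41) = Φ(0.346) ≈ 0.635

0.635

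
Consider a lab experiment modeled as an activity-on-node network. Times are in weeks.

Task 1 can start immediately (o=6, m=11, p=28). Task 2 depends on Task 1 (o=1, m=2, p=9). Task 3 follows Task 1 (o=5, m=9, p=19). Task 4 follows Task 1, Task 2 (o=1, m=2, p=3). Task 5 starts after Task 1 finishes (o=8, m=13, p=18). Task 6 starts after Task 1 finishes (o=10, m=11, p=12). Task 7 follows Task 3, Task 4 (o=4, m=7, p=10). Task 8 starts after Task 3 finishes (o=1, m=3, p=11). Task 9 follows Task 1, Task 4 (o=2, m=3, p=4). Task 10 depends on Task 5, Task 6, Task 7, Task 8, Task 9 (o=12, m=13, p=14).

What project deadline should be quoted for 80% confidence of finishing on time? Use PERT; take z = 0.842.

46.8 weeks

te_Task 1 = (6 + 4·11 + 28)/6 = 78/6 = 13; σ²_Task 1 = ((28−6)/6)² = 13.444
te_Task 2 = (1 + 4·2 + 9)/6 = 18/6 = 3; σ²_Task 2 = ((9−1)/6)² = 1.778
te_Task 3 = (5 + 4·9 + 19)/6 = 60/6 = 10; σ²_Task 3 = ((19−5)/6)² = 5.444
te_Task 4 = (1 + 4·2 + 3)/6 = 12/6 = 2; σ²_Task 4 = ((3−1)/6)² = 0.111
te_Task 5 = (8 + 4·13 + 18)/6 = 78/6 = 13; σ²_Task 5 = ((18−8)/6)² = 2.778
te_Task 6 = (10 + 4·11 + 12)/6 = 66/6 = 11; σ²_Task 6 = ((12−10)/6)² = 0.111
te_Task 7 = (4 + 4·7 + 10)/6 = 42/6 = 7; σ²_Task 7 = ((10−4)/6)² = 1.000
te_Task 8 = (1 + 4·3 + 11)/6 = 24/6 = 4; σ²_Task 8 = ((11−1)/6)² = 2.778
te_Task 9 = (2 + 4·3 + 4)/6 = 18/6 = 3; σ²_Task 9 = ((4−2)/6)² = 0.111
te_Task 10 = (12 + 4·13 + 14)/6 = 78/6 = 13; σ²_Task 10 = ((14−12)/6)² = 0.111

Forward pass:
ES_Task 1 = 0; EF_Task 1 = 13
ES_Task 2 = 13; EF_Task 2 = 13+3 = 16
ES_Task 3 = 13; EF_Task 3 = 13+10 = 23
ES_Task 4 = max(EF_Task 1=13, EF_Task 2=16) = 16; EF_Task 4 = 16+2 = 18
ES_Task 5 = 13; EF_Task 5 = 13+13 = 26
ES_Task 6 = 13; EF_Task 6 = 13+11 = 24
ES_Task 7 = max(EF_Task 3=23, EF_Task 4=18) = 23; EF_Task 7 = 23+7 = 30
ES_Task 8 = 23; EF_Task 8 = 23+4 = 27
ES_Task 9 = max(EF_Task 1=13, EF_Task 4=18) = 18; EF_Task 9 = 18+3 = 21
ES_Task 10 = max(EF_Task 5=26, EF_Task 6=24, EF_Task 7=30, EF_Task 8=27, EF_Task 9=21) = 30; EF_Task 10 = 30+13 = 43
Expected project duration μ = 43 weeks. Critical path: Task 1 → Task 3 → Task 7 → Task 10.

Variance along critical path = 13.444 + 5.444 + 1.000 + 0.111 = 20.000; σ = 4.472 weeks.
D = μ + z·σ = 43 + 0.842·4.472 = 46.8 weeks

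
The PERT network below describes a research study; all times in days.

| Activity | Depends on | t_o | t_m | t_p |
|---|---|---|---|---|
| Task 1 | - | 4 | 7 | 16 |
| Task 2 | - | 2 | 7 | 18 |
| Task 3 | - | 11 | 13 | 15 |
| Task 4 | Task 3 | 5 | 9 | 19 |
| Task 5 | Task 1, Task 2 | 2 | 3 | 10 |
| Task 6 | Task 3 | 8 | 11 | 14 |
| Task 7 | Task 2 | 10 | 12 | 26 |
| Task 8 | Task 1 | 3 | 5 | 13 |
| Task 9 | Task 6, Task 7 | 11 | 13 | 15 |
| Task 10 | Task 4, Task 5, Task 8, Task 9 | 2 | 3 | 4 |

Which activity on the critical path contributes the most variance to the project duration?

Task 6

te_Task 1 = (4 + 4·7 + 16)/6 = 48/6 = 8; σ²_Task 1 = ((16−4)/6)² = 4.000
te_Task 2 = (2 + 4·7 + 18)/6 = 48/6 = 8; σ²_Task 2 = ((18−2)/6)² = 7.111
te_Task 3 = (11 + 4·13 + 15)/6 = 78/6 = 13; σ²_Task 3 = ((15−11)/6)² = 0.444
te_Task 4 = (5 + 4·9 + 19)/6 = 60/6 = 10; σ²_Task 4 = ((19−5)/6)² = 5.444
te_Task 5 = (2 + 4·3 + 10)/6 = 24/6 = 4; σ²_Task 5 = ((10−2)/6)² = 1.778
te_Task 6 = (8 + 4·11 + 14)/6 = 66/6 = 11; σ²_Task 6 = ((14−8)/6)² = 1.000
te_Task 7 = (10 + 4·12 + 26)/6 = 84/6 = 14; σ²_Task 7 = ((26−10)/6)² = 7.111
te_Task 8 = (3 + 4·5 + 13)/6 = 36/6 = 6; σ²_Task 8 = ((13−3)/6)² = 2.778
te_Task 9 = (11 + 4·13 + 15)/6 = 78/6 = 13; σ²_Task 9 = ((15−11)/6)² = 0.444
te_Task 10 = (2 + 4·3 + 4)/6 = 18/6 = 3; σ²_Task 10 = ((4−2)/6)² = 0.111

Forward pass:
ES_Task 1 = 0; EF_Task 1 = 8
ES_Task 2 = 0; EF_Task 2 = 8
ES_Task 3 = 0; EF_Task 3 = 13
ES_Task 4 = 13; EF_Task 4 = 13+10 = 23
ES_Task 5 = max(EF_Task 1=8, EF_Task 2=8) = 8; EF_Task 5 = 8+4 = 12
ES_Task 6 = 13; EF_Task 6 = 13+11 = 24
ES_Task 7 = 8; EF_Task 7 = 8+14 = 22
ES_Task 8 = 8; EF_Task 8 = 8+6 = 14
ES_Task 9 = max(EF_Task 6=24, EF_Task 7=22) = 24; EF_Task 9 = 24+13 = 37
ES_Task 10 = max(EF_Task 4=23, EF_Task 5=12, EF_Task 8=14, EF_Task 9=37) = 37; EF_Task 10 = 37+3 = 40
Expected project duration μ = 40 days. Critical path: Task 3 → Task 6 → Task 9 → Task 10.

Variances on critical path: σ²_Task 3=0.444, σ²_Task 6=1.000, σ²_Task 9=0.444, σ²_Task 10=0.111.
Largest is σ²_Task 6 = 1.000.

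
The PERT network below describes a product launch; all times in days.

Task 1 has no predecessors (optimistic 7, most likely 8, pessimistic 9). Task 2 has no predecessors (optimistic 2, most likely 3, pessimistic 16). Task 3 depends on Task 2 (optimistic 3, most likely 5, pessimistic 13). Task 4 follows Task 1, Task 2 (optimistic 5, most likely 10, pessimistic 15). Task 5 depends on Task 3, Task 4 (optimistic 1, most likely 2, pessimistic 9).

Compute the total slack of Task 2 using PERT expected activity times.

3 days

te_Task 1 = (7 + 4·8 + 9)/6 = 48/6 = 8
te_Task 2 = (2 + 4·3 + 16)/6 = 30/6 = 5
te_Task 3 = (3 + 4·5 + 13)/6 = 36/6 = 6
te_Task 4 = (5 + 4·10 + 15)/6 = 60/6 = 10
te_Task 5 = (1 + 4·2 + 9)/6 = 18/6 = 3

Forward pass:
ES_Task 1 = 0; EF_Task 1 = 8
ES_Task 2 = 0; EF_Task 2 = 5
ES_Task 3 = 5; EF_Task 3 = 5+6 = 11
ES_Task 4 = max(EF_Task 1=8, EF_Task 2=5) = 8; EF_Task 4 = 8+10 = 18
ES_Task 5 = max(EF_Task 3=11, EF_Task 4=18) = 18; EF_Task 5 = 18+3 = 21
Expected project duration μ = 21 days. Critical path: Task 1 → Task 4 → Task 5.

Backward pass:
LF_Task 5 = 21; LS_Task 5 = 21−3 = 18
LF_Task 4 = LS_Task 5 = 18; LS_Task 4 = 18−10 = 8
LF_Task 3 = LS_Task 5 = 18; LS_Task 3 = 18−6 = 12
LF_Task 2 = min(LS_Task 3=12, LS_Task 4=8) = 8; LS_Task 2 = 8−5 = 3
LF_Task 1 = LS_Task 4 = 8; LS_Task 1 = 8−8 = 0
Slack_Task 2 = LS_Task 2 − ES_Task 2 = 3 − 0 = 3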